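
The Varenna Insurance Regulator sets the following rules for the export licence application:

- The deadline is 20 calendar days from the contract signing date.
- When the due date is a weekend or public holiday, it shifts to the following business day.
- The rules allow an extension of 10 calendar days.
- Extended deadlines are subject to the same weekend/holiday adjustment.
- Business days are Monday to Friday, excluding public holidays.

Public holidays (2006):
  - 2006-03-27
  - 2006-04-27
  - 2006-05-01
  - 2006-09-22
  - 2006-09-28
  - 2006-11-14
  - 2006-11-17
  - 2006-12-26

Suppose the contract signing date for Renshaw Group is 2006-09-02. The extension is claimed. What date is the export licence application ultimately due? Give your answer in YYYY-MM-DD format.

2006-10-05

From 2006-09-02, 20 calendar days later is 2006-09-22.
2006-09-22 is a listed holiday, so it moves to the next business day, 2006-09-25 (Monday).
Applying the 10-calendar-day extension: 2006-09-25 + 10 days = 2006-10-05.
Since 2006-10-05 is a Thursday and not a holiday, the date is unchanged.
Deadline: 2006-10-05.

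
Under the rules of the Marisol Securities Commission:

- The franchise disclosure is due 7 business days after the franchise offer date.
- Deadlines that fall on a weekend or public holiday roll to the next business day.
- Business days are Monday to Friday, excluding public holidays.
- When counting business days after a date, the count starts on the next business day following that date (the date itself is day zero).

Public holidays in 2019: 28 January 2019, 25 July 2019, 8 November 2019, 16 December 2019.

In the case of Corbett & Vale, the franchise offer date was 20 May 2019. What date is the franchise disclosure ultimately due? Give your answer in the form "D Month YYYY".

7 business days after 20 May 2019, excluding weekends and holidays, is 29 May 2019.
29 May 2019 is a Wednesday and not a listed holiday, so it stands.
Deadline: 29 May 2019.

29 May 2019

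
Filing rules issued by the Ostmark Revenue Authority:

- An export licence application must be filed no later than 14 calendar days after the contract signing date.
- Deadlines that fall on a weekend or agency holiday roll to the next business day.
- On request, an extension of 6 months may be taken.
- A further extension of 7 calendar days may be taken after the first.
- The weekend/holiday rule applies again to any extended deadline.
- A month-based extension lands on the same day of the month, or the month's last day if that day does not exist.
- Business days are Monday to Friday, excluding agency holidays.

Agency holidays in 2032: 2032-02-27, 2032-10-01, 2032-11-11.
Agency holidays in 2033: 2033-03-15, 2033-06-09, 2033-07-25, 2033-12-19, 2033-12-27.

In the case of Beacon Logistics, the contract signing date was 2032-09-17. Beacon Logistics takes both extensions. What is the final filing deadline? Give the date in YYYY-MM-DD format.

2033-04-11

14 calendar days after 2032-09-17 is 2032-10-01.
2032-10-01 is a listed holiday, so it moves to the next business day, 2032-10-04 (Monday).
Add 6 months to 2032-10-04: 2033-04-04.
Since 2033-04-04 is a Monday and not a holiday, the date is unchanged.
Add the 7 calendar-day extension to 2033-04-04: 2033-04-11.
2033-04-11 is a Monday and not a listed holiday, so it stands.
Final deadline: 2033-04-11.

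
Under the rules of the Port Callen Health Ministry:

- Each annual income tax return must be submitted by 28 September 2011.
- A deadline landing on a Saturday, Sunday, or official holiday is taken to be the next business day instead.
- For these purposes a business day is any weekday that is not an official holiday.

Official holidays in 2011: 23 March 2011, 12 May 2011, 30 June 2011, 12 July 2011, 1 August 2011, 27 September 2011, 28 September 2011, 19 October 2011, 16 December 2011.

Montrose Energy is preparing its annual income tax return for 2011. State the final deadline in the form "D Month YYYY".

29 September 2011

The stated deadline is 28 September 2011.
28 September 2011 is a listed holiday; the next business day is 29 September 2011 (Thursday).
The final due date is 29 September 2011.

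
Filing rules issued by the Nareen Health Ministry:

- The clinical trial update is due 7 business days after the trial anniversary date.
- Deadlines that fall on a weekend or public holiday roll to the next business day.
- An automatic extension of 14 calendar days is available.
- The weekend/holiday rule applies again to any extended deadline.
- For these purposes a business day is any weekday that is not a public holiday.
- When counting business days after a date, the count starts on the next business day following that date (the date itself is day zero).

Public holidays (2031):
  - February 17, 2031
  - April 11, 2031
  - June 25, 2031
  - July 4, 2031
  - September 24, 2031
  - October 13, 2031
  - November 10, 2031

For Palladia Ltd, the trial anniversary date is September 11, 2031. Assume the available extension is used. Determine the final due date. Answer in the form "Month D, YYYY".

Starting the day after September 11, 2031 and counting 7 business days lands on September 22, 2031.
September 22, 2031 (Monday) is already a business day.
The 14-calendar-day extension moves the deadline from September 22, 2031 to October 6, 2031.
October 6, 2031 falls on a Monday, which is a business day, so no adjustment is needed.
Final deadline: October 6, 2031.

October 6, 2031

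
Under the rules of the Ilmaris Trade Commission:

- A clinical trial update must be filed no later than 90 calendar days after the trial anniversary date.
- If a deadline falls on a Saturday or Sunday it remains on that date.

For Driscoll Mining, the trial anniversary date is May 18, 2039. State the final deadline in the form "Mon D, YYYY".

Trigger date May 18, 2039 + 90 calendar days = Aug 16, 2039.
Aug 16, 2039 falls on a Tuesday. The rules make no weekend/holiday allowance, so it remains Aug 16, 2039.
Final deadline: Aug 16, 2039.

Aug 16, 2039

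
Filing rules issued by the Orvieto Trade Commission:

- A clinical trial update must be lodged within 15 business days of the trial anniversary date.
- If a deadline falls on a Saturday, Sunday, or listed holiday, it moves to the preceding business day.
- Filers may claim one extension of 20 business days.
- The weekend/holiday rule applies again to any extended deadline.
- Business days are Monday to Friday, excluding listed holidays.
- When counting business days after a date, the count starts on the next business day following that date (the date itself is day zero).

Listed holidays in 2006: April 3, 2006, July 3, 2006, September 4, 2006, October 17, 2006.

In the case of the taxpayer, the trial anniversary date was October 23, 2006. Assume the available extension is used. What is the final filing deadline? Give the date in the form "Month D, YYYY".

December 11, 2006

Starting the day after October 23, 2006 and counting 15 business days lands on November 13, 2006.
November 13, 2006 falls on a Monday, which is a business day, so no adjustment is needed.
The 20-business-day extension runs from November 13, 2006 to December 11, 2006.
December 11, 2006 falls on a Monday, which is a business day, so no adjustment is needed.
Final deadline: December 11, 2006.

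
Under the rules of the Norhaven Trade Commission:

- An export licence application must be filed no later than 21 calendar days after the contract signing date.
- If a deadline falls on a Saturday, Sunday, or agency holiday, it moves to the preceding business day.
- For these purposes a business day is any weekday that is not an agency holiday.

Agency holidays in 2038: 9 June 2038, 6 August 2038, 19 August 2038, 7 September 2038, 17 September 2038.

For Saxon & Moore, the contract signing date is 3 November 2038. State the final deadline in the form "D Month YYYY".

24 November 2038

Trigger date 3 November 2038 + 21 calendar days = 24 November 2038.
24 November 2038 falls on a Wednesday, which is a business day, so no adjustment is needed.
The final due date is 24 November 2038.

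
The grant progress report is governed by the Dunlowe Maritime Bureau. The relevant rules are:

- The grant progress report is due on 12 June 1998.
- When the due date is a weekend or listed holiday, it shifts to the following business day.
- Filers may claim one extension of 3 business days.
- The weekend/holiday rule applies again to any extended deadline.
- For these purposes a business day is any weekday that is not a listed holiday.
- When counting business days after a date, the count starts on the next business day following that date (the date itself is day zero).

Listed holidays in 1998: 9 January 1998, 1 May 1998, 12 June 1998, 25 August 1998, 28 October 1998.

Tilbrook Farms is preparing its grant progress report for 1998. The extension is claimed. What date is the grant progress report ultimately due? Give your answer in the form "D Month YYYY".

Start from the fixed due date, 12 June 1998.
12 June 1998 is a listed holiday, so it moves to the next business day, 15 June 1998 (Monday).
Counting 3 further business days from 15 June 1998 reaches 18 June 1998.
18 June 1998 is a Thursday and not a listed holiday, so it stands.
Deadline: 18 June 1998.

18 June 1998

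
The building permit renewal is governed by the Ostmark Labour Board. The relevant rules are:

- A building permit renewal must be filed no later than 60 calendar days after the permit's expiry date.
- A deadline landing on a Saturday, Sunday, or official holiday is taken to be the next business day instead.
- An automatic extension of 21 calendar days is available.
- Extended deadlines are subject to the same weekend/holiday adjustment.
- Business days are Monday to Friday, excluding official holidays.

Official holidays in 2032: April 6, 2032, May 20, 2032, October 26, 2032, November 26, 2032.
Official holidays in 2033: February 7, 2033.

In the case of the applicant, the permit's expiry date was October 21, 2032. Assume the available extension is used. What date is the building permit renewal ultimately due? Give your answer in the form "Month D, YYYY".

Trigger date October 21, 2032 + 60 calendar days = December 20, 2032.
Since December 20, 2032 is a Monday and not a holiday, the date is unchanged.
Applying the 21-calendar-day extension: December 20, 2032 + 21 days = January 10, 2033.
Since January 10, 2033 is a Monday and not a holiday, the date is unchanged.
So the filing is due January 10, 2033.

January 10, 2033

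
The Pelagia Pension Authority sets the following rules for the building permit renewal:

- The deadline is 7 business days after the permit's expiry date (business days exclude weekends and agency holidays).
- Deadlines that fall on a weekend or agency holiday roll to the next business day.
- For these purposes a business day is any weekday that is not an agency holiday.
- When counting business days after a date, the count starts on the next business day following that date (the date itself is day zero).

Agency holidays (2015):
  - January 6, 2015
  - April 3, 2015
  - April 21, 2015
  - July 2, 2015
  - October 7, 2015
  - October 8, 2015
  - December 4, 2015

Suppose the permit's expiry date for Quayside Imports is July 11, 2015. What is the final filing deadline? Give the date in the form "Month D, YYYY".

Starting the day after July 11, 2015 and counting 7 business days lands on July 21, 2015.
July 21, 2015 is a Tuesday and not a listed holiday, so it stands.
So the filing is due July 21, 2015.

July 21, 2015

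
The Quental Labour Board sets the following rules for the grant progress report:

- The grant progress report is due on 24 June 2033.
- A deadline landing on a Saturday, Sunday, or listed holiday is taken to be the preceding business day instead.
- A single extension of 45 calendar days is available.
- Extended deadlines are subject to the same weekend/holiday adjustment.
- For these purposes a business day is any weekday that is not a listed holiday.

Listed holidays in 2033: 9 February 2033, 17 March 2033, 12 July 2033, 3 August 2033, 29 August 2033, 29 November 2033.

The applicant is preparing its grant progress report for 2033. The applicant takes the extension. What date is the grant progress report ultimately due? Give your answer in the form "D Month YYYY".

8 August 2033

The stated deadline is 24 June 2033.
24 June 2033 (Friday) is already a business day.
Applying the 45-calendar-day extension: 24 June 2033 + 45 days = 8 August 2033.
Since 8 August 2033 is a Monday and not a holiday, the date is unchanged.
So the filing is due 8 August 2033.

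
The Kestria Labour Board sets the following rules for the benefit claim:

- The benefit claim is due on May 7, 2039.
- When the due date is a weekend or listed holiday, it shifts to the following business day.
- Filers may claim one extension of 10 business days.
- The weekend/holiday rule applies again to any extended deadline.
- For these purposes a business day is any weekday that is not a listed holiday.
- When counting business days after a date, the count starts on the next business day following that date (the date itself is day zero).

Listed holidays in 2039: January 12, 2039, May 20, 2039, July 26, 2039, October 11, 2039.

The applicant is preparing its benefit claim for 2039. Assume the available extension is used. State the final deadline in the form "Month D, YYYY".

The statutory due date is May 7, 2039.
May 7, 2039 is a Saturday, so it moves to the next business day, May 9, 2039 (Monday).
The 10-business-day extension runs from May 9, 2039 to May 24, 2039.
Since May 24, 2039 is a Tuesday and not a holiday, the date is unchanged.
Final deadline: May 24, 2039.

May 24, 2039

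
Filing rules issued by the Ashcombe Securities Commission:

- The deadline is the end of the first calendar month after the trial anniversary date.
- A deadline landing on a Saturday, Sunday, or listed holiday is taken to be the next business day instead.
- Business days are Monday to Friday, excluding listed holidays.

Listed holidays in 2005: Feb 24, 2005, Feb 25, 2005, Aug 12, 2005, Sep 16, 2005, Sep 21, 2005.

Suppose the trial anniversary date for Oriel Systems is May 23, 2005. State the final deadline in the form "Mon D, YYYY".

Jun 30, 2005

1 month after May 23, 2005 is June 2005; that month ends on Jun 30, 2005.
Jun 30, 2005 falls on a Thursday, which is a business day, so no adjustment is needed.
So the filing is due Jun 30, 2005.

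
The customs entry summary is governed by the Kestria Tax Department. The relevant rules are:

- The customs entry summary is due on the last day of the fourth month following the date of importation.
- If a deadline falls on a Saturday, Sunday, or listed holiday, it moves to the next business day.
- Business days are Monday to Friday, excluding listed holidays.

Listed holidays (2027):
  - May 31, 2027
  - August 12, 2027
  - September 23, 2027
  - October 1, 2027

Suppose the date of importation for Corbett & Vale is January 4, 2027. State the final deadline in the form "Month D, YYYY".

June 1, 2027

4 months after January 4, 2027 is May 2027; that month ends on May 31, 2027.
May 31, 2027 is a listed holiday; the next business day is June 1, 2027 (Tuesday).
So the filing is due June 1, 2027.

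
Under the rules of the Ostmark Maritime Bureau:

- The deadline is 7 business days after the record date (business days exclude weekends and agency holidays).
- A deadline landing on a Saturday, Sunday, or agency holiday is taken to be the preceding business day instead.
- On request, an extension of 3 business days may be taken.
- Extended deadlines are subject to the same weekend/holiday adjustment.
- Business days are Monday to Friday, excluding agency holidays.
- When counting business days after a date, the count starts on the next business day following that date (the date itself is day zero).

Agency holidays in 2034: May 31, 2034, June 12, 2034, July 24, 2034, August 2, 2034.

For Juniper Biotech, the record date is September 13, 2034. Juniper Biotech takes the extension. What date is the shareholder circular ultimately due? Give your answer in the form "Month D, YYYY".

September 27, 2034

7 business days after September 13, 2034, excluding weekends and holidays, is September 22, 2034.
September 22, 2034 (Friday) is already a business day.
Counting 3 further business days from September 22, 2034 reaches September 27, 2034.
September 27, 2034 (Wednesday) is already a business day.
The final due date is September 27, 2034.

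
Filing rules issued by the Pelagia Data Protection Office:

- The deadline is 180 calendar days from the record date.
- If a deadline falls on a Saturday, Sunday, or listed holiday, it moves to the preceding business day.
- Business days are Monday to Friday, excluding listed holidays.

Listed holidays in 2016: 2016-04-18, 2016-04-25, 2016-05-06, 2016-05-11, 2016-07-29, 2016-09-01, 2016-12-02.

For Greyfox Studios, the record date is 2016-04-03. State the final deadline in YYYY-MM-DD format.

2016-09-30

Trigger date 2016-04-03 + 180 calendar days = 2016-09-30.
2016-09-30 (Friday) is already a business day.
So the filing is due 2016-09-30.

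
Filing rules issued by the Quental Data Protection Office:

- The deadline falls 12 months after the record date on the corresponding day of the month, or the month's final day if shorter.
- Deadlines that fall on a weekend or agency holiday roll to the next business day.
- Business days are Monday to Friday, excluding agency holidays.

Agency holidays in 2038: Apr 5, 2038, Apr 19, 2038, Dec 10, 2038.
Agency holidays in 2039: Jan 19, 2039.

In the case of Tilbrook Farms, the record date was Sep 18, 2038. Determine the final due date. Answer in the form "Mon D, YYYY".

Sep 19, 2039

12 months after Sep 18, 2038, on the same day of the month, is Sep 18, 2039.
Sep 18, 2039 falls on a Sunday. Rolling to the next business day gives Sep 19, 2039, a Monday.
So the filing is due Sep 19, 2039.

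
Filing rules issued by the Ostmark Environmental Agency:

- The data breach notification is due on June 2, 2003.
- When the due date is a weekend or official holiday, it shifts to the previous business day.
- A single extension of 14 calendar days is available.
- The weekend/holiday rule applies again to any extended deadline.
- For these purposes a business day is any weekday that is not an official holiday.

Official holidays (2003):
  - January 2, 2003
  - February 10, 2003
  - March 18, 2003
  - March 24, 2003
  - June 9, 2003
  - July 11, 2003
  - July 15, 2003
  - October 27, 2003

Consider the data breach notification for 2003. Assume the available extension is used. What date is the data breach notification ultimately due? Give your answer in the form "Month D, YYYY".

June 16, 2003

Start from the fixed due date, June 2, 2003.
June 2, 2003 falls on a Monday, which is a business day, so no adjustment is needed.
Add the 14 calendar-day extension to June 2, 2003: June 16, 2003.
Since June 16, 2003 is a Monday and not a holiday, the date is unchanged.
The final due date is June 16, 2003.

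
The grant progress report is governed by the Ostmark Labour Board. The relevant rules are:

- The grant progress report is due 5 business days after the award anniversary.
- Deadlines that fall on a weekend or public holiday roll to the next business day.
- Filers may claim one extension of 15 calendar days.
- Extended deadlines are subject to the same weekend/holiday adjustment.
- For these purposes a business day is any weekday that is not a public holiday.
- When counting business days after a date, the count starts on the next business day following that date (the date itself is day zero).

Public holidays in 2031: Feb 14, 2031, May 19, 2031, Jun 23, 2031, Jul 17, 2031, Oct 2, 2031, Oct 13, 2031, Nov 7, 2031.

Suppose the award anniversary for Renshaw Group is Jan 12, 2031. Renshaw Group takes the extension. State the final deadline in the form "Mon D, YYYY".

Feb 3, 2031

Starting the day after Jan 12, 2031 and counting 5 business days lands on Jan 17, 2031.
Jan 17, 2031 falls on a Friday, which is a business day, so no adjustment is needed.
Applying the 15-calendar-day extension: Jan 17, 2031 + 15 days = Feb 1, 2031.
Feb 1, 2031 falls on a Saturday. Rolling to the next business day gives Feb 3, 2031, a Monday.
Final deadline: Feb 3, 2031.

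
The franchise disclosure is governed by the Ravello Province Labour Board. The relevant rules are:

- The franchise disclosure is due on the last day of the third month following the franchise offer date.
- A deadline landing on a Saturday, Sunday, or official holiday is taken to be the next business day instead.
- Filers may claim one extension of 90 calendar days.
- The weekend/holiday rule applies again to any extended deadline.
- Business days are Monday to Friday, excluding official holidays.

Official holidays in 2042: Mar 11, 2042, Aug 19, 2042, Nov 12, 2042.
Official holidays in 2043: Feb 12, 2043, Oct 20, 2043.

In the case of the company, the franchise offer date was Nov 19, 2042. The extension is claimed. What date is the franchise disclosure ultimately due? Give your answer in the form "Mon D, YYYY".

3 months after Nov 19, 2042 is February 2043; that month ends on Feb 28, 2043.
Because Feb 28, 2043 is a Saturday, the deadline becomes Mar 2, 2043 (Monday).
With the 90-day extension, Mar 2, 2043 becomes May 31, 2043.
May 31, 2043 falls on a Sunday. Rolling to the next business day gives Jun 1, 2043, a Monday.
Final deadline: Jun 1, 2043.

Jun 1, 2043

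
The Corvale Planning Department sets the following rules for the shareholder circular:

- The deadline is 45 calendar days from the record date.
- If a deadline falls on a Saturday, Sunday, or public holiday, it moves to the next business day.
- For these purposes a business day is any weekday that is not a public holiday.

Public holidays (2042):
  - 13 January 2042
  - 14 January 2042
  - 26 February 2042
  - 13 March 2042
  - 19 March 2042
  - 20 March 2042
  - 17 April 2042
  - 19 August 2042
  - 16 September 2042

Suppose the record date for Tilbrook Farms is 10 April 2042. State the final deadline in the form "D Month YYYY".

26 May 2042

Adding 45 calendar days to 10 April 2042 gives 25 May 2042.
25 May 2042 is a Sunday; the next business day is 26 May 2042 (Monday).
So the filing is due 26 May 2042.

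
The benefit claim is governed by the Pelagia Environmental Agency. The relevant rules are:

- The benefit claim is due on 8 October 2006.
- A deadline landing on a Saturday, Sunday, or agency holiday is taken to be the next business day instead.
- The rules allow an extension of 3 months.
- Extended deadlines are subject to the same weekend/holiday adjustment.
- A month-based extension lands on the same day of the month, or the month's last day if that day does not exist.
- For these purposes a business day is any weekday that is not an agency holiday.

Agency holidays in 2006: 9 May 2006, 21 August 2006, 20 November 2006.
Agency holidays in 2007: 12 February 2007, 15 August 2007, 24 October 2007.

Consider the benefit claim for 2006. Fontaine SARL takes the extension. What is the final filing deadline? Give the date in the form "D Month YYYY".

Start from the fixed due date, 8 October 2006.
8 October 2006 falls on a Sunday. Rolling to the next business day gives 9 October 2006, a Monday.
Applying the 3 months extension: 3 months after 9 October 2006 is 9 January 2007.
9 January 2007 falls on a Tuesday, which is a business day, so no adjustment is needed.
Deadline: 9 January 2007.

9 January 2007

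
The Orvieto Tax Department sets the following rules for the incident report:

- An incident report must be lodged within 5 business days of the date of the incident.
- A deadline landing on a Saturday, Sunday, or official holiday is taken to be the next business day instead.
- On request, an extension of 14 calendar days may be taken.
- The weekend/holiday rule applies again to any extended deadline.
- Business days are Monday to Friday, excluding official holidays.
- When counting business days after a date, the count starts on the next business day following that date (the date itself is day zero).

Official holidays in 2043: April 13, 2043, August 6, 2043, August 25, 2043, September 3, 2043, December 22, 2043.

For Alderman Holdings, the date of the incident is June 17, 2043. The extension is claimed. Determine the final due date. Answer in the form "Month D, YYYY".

July 8, 2043

5 business days after June 17, 2043, excluding weekends and holidays, is June 24, 2043.
June 24, 2043 is a Wednesday and not a listed holiday, so it stands.
With the 14-day extension, June 24, 2043 becomes July 8, 2043.
July 8, 2043 is a Wednesday and not a listed holiday, so it stands.
So the filing is due July 8, 2043.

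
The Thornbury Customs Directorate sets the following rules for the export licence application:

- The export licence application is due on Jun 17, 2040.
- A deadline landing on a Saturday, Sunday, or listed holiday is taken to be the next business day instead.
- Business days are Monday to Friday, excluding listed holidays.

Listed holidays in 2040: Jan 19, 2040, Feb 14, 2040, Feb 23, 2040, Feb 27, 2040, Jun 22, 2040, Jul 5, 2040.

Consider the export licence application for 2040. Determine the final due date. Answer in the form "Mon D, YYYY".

Start from the fixed due date, Jun 17, 2040.
Because Jun 17, 2040 is a Sunday, the deadline becomes Jun 18, 2040 (Monday).
So the filing is due Jun 18, 2040.

Jun 18, 2040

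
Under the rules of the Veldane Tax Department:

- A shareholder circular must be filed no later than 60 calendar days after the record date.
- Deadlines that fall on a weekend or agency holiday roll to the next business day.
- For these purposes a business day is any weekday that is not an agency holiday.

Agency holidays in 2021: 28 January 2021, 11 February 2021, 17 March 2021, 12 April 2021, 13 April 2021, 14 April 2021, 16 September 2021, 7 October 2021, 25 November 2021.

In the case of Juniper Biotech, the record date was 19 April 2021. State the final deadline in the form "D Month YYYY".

Adding 60 calendar days to 19 April 2021 gives 18 June 2021.
18 June 2021 falls on a Friday, which is a business day, so no adjustment is needed.
Final deadline: 18 June 2021.

18 June 2021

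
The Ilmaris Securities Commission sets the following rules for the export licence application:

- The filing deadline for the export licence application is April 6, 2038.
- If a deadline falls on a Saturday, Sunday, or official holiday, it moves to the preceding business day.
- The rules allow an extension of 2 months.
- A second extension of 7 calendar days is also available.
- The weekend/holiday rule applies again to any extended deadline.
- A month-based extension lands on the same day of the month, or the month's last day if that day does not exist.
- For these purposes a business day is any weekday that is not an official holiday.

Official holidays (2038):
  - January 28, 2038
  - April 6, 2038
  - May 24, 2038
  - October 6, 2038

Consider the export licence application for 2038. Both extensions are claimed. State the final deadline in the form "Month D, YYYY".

June 11, 2038

Start from the fixed due date, April 6, 2038.
April 6, 2038 is a listed holiday; the preceding business day is April 5, 2038 (Monday).
The 2 months extension carries April 5, 2038 to June 5, 2038.
June 5, 2038 falls on a Saturday. Rolling to the preceding business day gives June 4, 2038, a Friday.
Add the 7 calendar-day extension to June 4, 2038: June 11, 2038.
June 11, 2038 is a Friday and not a listed holiday, so it stands.
The final due date is June 11, 2038.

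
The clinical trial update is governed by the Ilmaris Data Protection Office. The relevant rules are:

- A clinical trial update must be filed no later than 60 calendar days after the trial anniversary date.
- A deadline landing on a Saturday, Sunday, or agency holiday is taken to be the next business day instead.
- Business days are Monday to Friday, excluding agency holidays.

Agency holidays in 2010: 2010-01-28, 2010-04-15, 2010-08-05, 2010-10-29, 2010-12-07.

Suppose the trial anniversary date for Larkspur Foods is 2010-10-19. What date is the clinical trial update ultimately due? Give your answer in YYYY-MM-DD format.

Trigger date 2010-10-19 + 60 calendar days = 2010-12-18.
2010-12-18 is a Saturday; the next business day is 2010-12-20 (Monday).
The final due date is 2010-12-20.

2010-12-20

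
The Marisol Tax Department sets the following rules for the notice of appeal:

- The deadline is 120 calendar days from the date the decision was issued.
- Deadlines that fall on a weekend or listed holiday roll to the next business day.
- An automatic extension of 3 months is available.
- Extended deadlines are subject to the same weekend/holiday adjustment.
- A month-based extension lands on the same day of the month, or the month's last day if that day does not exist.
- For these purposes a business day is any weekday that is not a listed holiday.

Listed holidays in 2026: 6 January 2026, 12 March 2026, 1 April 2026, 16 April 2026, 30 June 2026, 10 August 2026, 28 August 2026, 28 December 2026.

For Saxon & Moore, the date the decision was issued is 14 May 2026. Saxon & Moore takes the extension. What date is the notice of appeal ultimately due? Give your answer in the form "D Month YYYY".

11 December 2026

Trigger date 14 May 2026 + 120 calendar days = 11 September 2026.
11 September 2026 is a Friday and not a listed holiday, so it stands.
Add 3 months to 11 September 2026: 11 December 2026.
11 December 2026 falls on a Friday, which is a business day, so no adjustment is needed.
Final deadline: 11 December 2026.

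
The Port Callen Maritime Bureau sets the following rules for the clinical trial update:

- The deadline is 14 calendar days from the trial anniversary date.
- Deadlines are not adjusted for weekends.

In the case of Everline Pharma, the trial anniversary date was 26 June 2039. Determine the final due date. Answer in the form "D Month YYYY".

Trigger date 26 June 2039 + 14 calendar days = 10 July 2039.
10 July 2039 falls on a Sunday. The rules make no weekend/holiday allowance, so it remains 10 July 2039.
Final deadline: 10 July 2039.

10 July 2039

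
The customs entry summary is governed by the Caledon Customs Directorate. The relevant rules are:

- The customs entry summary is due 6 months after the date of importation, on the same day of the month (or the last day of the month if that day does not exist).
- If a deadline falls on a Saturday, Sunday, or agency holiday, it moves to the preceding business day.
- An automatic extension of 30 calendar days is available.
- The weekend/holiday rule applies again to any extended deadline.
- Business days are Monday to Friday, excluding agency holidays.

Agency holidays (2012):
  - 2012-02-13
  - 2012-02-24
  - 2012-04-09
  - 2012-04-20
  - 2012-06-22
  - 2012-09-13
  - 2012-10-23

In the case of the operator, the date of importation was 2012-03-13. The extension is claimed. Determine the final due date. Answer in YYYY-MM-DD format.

6 months after 2012-03-13, on the same day of the month, is 2012-09-13.
Because 2012-09-13 is a listed holiday, the deadline becomes 2012-09-12 (Wednesday).
Add the 30 calendar-day extension to 2012-09-12: 2012-10-12.
2012-10-12 is a Friday and not a listed holiday, so it stands.
The final due date is 2012-10-12.

2012-10-12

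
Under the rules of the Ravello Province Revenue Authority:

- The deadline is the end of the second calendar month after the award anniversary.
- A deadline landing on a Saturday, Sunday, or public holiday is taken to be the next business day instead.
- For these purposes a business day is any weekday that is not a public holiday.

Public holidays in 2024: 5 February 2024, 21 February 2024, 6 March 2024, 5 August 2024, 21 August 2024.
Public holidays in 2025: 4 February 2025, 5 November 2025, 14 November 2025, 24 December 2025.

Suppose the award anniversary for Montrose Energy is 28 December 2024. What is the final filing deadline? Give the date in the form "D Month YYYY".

28 February 2025

The second month after 28 December 2024 is February 2025, whose last day is 28 February 2025.
28 February 2025 is a Friday and not a listed holiday, so it stands.
Deadline: 28 February 2025.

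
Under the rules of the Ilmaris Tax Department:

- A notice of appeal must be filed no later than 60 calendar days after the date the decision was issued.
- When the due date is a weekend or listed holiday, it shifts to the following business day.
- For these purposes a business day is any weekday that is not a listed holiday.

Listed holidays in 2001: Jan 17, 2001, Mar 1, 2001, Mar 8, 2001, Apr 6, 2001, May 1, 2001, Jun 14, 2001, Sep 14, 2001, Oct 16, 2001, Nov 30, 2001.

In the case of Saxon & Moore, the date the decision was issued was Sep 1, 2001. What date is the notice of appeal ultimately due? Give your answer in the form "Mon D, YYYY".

Oct 31, 2001

60 calendar days after Sep 1, 2001 is Oct 31, 2001.
Since Oct 31, 2001 is a Wednesday and not a holiday, the date is unchanged.
Deadline: Oct 31, 2001.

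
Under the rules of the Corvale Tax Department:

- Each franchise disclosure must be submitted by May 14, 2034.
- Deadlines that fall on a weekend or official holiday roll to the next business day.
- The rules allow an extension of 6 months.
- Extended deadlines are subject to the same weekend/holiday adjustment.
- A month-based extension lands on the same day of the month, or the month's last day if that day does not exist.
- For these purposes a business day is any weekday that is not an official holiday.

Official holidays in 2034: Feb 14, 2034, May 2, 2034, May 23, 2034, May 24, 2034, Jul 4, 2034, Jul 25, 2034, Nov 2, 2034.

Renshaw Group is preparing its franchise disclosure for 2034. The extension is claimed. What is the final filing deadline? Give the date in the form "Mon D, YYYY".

The statutory due date is May 14, 2034.
May 14, 2034 is a Sunday, so it moves to the next business day, May 15, 2034 (Monday).
Add 6 months to May 15, 2034: Nov 15, 2034.
Nov 15, 2034 is a Wednesday and not a listed holiday, so it stands.
So the filing is due Nov 15, 2034.

Nov 15, 2034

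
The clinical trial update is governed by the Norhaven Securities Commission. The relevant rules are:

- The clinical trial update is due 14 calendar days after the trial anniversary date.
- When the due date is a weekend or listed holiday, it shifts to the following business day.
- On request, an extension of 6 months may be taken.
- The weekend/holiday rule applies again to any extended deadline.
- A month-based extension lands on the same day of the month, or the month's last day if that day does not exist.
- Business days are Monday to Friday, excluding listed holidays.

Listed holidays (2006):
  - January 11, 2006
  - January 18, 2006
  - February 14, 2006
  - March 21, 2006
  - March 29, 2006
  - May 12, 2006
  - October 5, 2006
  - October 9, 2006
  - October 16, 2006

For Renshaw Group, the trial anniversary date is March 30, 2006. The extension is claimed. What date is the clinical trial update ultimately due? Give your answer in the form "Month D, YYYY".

Trigger date March 30, 2006 + 14 calendar days = April 13, 2006.
April 13, 2006 is a Thursday and not a listed holiday, so it stands.
Applying the 6 months extension: 6 months after April 13, 2006 is October 13, 2006.
October 13, 2006 (Friday) is already a business day.
The final due date is October 13, 2006.

October 13, 2006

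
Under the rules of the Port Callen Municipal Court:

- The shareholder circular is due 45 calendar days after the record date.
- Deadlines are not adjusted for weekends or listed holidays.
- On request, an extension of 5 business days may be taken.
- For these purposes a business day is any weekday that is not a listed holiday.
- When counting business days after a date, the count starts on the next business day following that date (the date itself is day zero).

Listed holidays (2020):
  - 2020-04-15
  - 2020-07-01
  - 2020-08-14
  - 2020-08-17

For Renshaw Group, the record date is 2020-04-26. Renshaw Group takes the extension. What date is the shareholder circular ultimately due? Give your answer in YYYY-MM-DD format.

45 calendar days after 2020-04-26 is 2020-06-10.
No adjustment is made for weekends or holidays, so 2020-06-10 stands.
Applying the 5-business-day extension: 5 business days after 2020-06-10 is 2020-06-17.
2020-06-17 falls on a Wednesday. The rules make no weekend/holiday allowance, so it remains 2020-06-17.
The final due date is 2020-06-17.

2020-06-17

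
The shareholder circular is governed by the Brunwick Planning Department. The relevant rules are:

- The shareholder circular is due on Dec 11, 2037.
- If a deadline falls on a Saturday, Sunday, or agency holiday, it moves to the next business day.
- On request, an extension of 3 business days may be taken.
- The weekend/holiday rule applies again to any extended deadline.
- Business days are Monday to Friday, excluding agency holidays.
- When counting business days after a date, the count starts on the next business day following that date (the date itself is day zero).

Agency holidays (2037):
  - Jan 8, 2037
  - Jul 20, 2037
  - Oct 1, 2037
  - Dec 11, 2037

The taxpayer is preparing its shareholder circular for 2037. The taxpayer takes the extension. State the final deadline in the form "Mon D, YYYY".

Dec 17, 2037

Start from the fixed due date, Dec 11, 2037.
Because Dec 11, 2037 is a listed holiday, the deadline becomes Dec 14, 2037 (Monday).
Counting 3 further business days from Dec 14, 2037 reaches Dec 17, 2037.
Dec 17, 2037 (Thursday) is already a business day.
Final deadline: Dec 17, 2037.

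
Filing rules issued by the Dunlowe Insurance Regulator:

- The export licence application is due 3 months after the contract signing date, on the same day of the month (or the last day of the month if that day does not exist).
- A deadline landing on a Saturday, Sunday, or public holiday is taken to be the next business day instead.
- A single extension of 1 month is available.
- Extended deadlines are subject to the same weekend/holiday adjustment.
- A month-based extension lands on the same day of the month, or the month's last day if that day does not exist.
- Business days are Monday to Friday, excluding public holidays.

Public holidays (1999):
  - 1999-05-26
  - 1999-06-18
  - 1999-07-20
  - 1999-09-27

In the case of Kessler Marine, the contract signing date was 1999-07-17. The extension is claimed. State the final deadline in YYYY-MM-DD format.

1999-11-18

3 months from 1999-07-17 is 1999-10-17.
Because 1999-10-17 is a Sunday, the deadline becomes 1999-10-18 (Monday).
Add 1 month to 1999-10-18: 1999-11-18.
1999-11-18 falls on a Thursday, which is a business day, so no adjustment is needed.
Deadline: 1999-11-18.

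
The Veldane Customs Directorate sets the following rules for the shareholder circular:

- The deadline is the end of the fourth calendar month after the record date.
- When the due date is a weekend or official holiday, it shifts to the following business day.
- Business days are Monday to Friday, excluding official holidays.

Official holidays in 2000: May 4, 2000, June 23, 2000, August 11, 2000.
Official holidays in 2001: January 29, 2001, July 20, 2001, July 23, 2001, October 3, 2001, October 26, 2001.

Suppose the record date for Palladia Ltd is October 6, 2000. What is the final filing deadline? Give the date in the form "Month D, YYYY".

February 28, 2001

4 months after October 6, 2000 is February 2001; that month ends on February 28, 2001.
February 28, 2001 is a Wednesday and not a listed holiday, so it stands.
The final due date is February 28, 2001.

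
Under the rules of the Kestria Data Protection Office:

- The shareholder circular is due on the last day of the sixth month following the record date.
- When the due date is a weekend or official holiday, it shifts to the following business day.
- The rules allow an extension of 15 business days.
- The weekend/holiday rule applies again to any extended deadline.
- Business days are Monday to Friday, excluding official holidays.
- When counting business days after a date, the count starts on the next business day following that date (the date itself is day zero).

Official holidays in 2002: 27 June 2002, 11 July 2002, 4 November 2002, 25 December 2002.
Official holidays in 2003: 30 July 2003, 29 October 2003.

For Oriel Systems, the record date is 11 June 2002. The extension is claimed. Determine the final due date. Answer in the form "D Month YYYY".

6 months after 11 June 2002 falls in December 2002; the last day of that month is 31 December 2002.
31 December 2002 falls on a Tuesday, which is a business day, so no adjustment is needed.
The 15-business-day extension runs from 31 December 2002 to 21 January 2003.
21 January 2003 is a Tuesday and not a listed holiday, so it stands.
The final due date is 21 January 2003.

21 January 2003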